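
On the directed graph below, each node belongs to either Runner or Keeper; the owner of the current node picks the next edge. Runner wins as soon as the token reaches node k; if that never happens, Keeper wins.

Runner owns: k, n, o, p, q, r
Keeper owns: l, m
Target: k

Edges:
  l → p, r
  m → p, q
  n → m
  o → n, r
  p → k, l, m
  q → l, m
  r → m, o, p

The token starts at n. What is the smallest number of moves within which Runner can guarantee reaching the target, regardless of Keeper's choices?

A0 = {k}
A1: add {p} — p (Runner) has p→k.
A2: add {r} — r (Runner) has r→p.
A3: add {l, o} — l (Keeper): all of {p, r} already in; o (Runner) has o→r.
A4: add {q} — q (Runner) has q→l.
A5: add {m} — m (Keeper): all of {p, q} already in.
A6: add {n} — n (Runner) has n→m.
A6 = all vertices. Fixed point.
n enters the attractor at level 6, so Runner can force the target in 6 moves from there.

6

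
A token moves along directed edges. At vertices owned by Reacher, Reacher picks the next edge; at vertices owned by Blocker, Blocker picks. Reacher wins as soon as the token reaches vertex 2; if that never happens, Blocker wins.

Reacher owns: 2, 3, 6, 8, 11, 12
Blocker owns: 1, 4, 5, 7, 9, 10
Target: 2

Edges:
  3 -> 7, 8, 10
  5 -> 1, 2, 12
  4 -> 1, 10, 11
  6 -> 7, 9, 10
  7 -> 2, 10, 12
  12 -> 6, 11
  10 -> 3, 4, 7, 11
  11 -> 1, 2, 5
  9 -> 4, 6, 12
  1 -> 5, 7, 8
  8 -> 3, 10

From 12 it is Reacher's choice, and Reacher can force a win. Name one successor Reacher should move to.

A0 = {2}
A1: add {11} — 11 (Reacher) has 11→2.
A2: add {12} — 12 (Reacher) has 12→11.
A3 = A2; e.g. 1 (Blocker) can still go to 5. Fixed point.
From 12, successor 11 is in the attractor (rank 1); the other successor 6 is not.

11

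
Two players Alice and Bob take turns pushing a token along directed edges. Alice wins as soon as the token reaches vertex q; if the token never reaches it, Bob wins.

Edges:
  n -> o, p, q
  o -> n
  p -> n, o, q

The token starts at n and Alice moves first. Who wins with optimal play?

Alice

Track states (vertex, player-to-move).
A0 = {(q,Alice), (q,Bob)}
A1: add {(n,Alice), (p,Alice)}.
(n,Alice) ∈ A1 ⇒ Alice forces the target.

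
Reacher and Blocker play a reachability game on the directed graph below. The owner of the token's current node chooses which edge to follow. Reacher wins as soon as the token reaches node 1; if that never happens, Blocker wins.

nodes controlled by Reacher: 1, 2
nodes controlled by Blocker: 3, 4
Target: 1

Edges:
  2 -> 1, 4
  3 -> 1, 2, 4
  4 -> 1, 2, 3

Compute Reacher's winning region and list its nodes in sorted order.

1, 2

A0 = {1}
A1: add {2} — 2 (Reacher) has 2→1.
A2 = A1; e.g. 3 (Blocker) can still go to 4. Fixed point.
Reacher's winning region = {1, 2}.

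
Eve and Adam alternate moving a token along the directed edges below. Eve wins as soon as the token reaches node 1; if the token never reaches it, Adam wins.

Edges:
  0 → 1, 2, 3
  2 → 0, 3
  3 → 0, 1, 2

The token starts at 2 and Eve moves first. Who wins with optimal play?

Track states (vertex, player-to-move).
A0 = {(1,Eve), (1,Adam)}
A1: add {(0,Eve), (3,Eve)}.
A2: add {(2,Adam)}.
A3 = A2; e.g. (0,Adam) stays out. (2,Eve) never enters ⇒ Adam avoids the target.

Adam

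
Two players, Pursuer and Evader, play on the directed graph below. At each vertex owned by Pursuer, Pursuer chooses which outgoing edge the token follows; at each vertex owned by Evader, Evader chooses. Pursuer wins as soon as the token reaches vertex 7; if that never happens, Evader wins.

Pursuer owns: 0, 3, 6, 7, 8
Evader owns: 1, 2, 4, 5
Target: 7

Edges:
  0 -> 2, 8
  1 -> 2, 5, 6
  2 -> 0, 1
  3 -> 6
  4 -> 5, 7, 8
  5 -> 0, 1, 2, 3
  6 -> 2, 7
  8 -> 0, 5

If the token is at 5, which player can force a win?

Evader

A0 = {7}
A1: add {6} — 6 (Pursuer) has 6→7.
A2: add {3} — 3 (Pursuer) has 3→6.
A3 = A2; e.g. 0 (Pursuer) has no edge into A2. Fixed point.
5 never enters the attractor, so Evader can avoid the target forever.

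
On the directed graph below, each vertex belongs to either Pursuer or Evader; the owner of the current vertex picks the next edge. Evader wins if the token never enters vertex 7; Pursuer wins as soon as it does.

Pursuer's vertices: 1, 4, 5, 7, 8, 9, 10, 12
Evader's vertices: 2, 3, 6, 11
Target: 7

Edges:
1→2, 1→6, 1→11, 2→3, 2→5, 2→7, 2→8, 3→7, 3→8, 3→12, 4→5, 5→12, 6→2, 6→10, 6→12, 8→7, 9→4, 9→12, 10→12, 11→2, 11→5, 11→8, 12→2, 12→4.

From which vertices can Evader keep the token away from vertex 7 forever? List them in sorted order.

A0 = {7}
A1: add {8} — 8 (Pursuer) has 8→7.
A2 = A1; e.g. 1 (Pursuer) has no edge into A1. Fixed point.
Pursuer's attractor = {7, 8}; Evader avoids the target exactly from the complement.

1, 2, 3, 4, 5, 6, 9, 10, 11, 12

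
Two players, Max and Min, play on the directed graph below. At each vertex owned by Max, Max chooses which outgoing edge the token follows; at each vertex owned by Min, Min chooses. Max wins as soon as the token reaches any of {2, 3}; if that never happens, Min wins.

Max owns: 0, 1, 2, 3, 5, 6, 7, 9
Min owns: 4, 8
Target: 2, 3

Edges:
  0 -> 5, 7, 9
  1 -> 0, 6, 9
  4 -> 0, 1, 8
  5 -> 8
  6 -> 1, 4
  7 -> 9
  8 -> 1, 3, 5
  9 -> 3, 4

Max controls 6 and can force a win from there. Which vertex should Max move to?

A0 = {2, 3}
A1: add {9} — 9 (Max) has 9→3.
A2: add {0, 1, 7} — 0 (Max) has 0→9; 1 (Max) has 1→9; 7 (Max) has 7→9.
A3: add {6} — 6 (Max) has 6→1.
A4 = A3; e.g. 4 (Min) can still go to 8. Fixed point.
From 6, successor 1 is in the attractor (rank 2); the other successor 4 is not.

1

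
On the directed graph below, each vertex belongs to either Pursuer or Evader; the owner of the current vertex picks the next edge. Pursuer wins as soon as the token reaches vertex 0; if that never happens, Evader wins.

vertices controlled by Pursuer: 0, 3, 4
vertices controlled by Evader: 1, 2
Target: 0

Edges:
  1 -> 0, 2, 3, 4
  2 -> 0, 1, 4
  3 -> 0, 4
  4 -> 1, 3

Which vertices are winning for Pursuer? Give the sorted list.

0, 3, 4

A0 = {0}
A1: add {3} — 3 (Pursuer) has 3→0.
A2: add {4} — 4 (Pursuer) has 4→3.
A3 = A2; e.g. 1 (Evader) can still go to 2. Fixed point.
Pursuer's winning region = {0, 3, 4}.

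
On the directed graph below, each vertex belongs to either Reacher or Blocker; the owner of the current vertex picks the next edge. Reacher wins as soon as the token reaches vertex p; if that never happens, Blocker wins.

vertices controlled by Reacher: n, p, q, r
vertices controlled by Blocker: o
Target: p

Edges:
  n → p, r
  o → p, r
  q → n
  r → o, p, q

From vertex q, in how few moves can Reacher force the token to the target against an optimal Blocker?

A0 = {p}
A1: add {n, r} — n (Reacher) has n→p; r (Reacher) has r→p.
A2: add {o, q} — o (Blocker): all of {p, r} already in; q (Reacher) has q→n.
A2 = all vertices. Fixed point.
q enters the attractor at level 2, so Reacher can force the target in 2 moves from there.

2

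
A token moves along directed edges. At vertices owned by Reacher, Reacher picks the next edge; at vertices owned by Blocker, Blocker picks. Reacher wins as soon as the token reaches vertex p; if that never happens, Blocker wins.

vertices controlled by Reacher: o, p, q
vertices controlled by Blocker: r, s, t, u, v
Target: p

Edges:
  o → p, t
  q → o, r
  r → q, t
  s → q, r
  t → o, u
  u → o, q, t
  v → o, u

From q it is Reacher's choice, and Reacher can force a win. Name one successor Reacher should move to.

A0 = {p}
A1: add {o} — o (Reacher) has o→p.
A2: add {q} — q (Reacher) has q→o.
A3 = A2; e.g. r (Blocker) can still go to t. Fixed point.
From q, successor o is in the attractor (rank 1); the other successor r is not.

o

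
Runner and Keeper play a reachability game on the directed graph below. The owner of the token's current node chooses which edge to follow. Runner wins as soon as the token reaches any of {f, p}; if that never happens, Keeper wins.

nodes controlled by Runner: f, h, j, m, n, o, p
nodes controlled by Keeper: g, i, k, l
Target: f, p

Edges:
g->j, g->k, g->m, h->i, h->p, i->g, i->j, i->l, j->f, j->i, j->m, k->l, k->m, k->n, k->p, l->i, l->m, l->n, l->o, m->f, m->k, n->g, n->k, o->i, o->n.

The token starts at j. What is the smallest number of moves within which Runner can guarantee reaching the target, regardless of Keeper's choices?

1

A0 = {f, p}
A1: add {h, j, m} — h (Runner) has h→p; j (Runner) has j→f; m (Runner) has m→f.
A2 = A1; e.g. g (Keeper) can still go to k. Fixed point.
j enters the attractor at level 1, so Runner can force the target in 1 move from there.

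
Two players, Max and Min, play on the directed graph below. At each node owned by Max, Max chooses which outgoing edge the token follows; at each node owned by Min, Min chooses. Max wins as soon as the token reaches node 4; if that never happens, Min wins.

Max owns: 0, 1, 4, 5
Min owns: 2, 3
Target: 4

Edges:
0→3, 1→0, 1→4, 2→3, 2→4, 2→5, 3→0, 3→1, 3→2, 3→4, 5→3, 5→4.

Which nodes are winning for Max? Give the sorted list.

1, 4, 5

A0 = {4}
A1: add {1, 5} — 1 (Max) has 1→4; 5 (Max) has 5→4.
A2 = A1; e.g. 0 (Max) has no edge into A1. Fixed point.
Max's winning region = {1, 4, 5}.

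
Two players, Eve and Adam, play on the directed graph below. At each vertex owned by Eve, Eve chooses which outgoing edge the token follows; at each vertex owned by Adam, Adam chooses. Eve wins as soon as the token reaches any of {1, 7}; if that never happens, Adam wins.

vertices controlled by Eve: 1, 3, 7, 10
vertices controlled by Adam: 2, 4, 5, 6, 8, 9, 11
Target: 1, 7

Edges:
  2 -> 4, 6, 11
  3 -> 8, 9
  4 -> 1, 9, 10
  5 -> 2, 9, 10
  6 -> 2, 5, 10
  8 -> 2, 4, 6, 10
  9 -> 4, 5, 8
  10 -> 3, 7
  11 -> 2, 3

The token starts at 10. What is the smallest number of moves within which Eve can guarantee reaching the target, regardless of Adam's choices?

1

A0 = {1, 7}
A1: add {10} — 10 (Eve) has 10→7.
A2 = A1; e.g. 2 (Adam) can still go to 4. Fixed point.
10 enters the attractor at level 1, so Eve can force the target in 1 move from there.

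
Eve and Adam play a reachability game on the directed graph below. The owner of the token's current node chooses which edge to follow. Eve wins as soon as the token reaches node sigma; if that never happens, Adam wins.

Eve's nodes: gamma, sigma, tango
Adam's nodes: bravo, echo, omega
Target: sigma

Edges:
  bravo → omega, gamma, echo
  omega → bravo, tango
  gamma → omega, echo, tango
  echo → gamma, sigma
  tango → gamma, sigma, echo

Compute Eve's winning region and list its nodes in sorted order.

echo, gamma, sigma, tango

A0 = {sigma}
A1: add {tango} — tango (Eve) has tango→sigma.
A2: add {gamma} — gamma (Eve) has gamma→tango.
A3: add {echo} — echo (Adam): all of {gamma, sigma} already in.
A4 = A3; e.g. bravo (Adam) can still go to omega. Fixed point.
Eve's winning region = {echo, gamma, sigma, tango}.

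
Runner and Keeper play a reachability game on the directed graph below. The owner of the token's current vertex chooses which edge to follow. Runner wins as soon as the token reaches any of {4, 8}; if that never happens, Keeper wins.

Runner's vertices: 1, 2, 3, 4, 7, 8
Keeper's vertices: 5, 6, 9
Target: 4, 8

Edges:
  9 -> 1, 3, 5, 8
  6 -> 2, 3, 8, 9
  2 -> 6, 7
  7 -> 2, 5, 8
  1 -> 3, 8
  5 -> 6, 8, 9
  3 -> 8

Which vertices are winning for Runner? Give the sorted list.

1, 2, 3, 4, 7, 8

A0 = {4, 8}
A1: add {1, 3, 7} — 1 (Runner) has 1→8; 3 (Runner) has 3→8; 7 (Runner) has 7→8.
A2: add {2} — 2 (Runner) has 2→7.
A3 = A2; e.g. 5 (Keeper) can still go to 6. Fixed point.
Runner's winning region = {1, 2, 3, 4, 7, 8}.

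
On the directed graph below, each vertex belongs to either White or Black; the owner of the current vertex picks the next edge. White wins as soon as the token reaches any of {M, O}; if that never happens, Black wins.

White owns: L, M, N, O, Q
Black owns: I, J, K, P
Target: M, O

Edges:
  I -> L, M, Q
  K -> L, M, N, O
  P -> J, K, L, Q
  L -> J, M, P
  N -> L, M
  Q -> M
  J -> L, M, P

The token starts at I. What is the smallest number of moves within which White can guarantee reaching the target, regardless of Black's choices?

2

A0 = {M, O}
A1: add {L, N, Q} — L (White) has L→M; N (White) has N→M; Q (White) has Q→M.
A2: add {I, K} — I (Black): all of {L, M, Q} already in; K (Black): all of {L, M, N, O} already in.
A3 = A2; e.g. J (Black) can still go to P. Fixed point.
I enters the attractor at level 2, so White can force the target in 2 moves from there.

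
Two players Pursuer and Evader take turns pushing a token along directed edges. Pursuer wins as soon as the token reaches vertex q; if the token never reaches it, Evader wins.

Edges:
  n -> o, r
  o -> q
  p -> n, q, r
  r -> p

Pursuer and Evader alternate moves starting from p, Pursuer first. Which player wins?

Pursuer

Track states (vertex, player-to-move).
A0 = {(q,Pursuer), (q,Evader)}
A1: add {(o,Pursuer), (o,Evader), (p,Pursuer)}.
(p,Pursuer) ∈ A1 ⇒ Pursuer forces the target.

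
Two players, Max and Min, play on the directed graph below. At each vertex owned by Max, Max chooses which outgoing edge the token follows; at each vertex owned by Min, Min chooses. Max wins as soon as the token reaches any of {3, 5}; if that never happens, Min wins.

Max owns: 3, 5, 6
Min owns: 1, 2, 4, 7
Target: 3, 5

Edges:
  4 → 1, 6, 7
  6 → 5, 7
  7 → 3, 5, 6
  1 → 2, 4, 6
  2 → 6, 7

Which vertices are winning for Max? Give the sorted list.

2, 3, 5, 6, 7

A0 = {3, 5}
A1: add {6} — 6 (Max) has 6→5.
A2: add {7} — 7 (Min): all of {3, 5, 6} already in.
A3: add {2} — 2 (Min): all of {6, 7} already in.
A4 = A3; e.g. 1 (Min) can still go to 4. Fixed point.
Max's winning region = {2, 3, 5, 6, 7}.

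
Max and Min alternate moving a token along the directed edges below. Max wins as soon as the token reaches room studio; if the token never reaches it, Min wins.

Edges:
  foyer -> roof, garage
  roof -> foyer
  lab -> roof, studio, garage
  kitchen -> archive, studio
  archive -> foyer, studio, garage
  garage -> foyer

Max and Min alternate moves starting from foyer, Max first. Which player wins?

Min

Track states (vertex, player-to-move).
A0 = {(studio,Max), (studio,Min)}
A1: add {(lab,Max), (kitchen,Max), (archive,Max)}.
A2: add {(kitchen,Min)}.
A3 = A2; e.g. (foyer,Max) stays out. (foyer,Max) never enters ⇒ Min avoids the target.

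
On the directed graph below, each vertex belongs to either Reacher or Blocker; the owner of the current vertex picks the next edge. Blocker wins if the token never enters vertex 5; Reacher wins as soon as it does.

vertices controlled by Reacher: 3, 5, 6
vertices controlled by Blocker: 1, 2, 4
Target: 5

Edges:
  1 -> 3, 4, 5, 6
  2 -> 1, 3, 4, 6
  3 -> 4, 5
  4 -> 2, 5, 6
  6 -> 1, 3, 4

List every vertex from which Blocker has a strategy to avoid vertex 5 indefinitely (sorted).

A0 = {5}
A1: add {3} — 3 (Reacher) has 3→5.
A2: add {6} — 6 (Reacher) has 6→3.
A3 = A2; e.g. 1 (Blocker) can still go to 4. Fixed point.
Reacher's attractor = {3, 5, 6}; Blocker avoids the target exactly from the complement.

1, 2, 4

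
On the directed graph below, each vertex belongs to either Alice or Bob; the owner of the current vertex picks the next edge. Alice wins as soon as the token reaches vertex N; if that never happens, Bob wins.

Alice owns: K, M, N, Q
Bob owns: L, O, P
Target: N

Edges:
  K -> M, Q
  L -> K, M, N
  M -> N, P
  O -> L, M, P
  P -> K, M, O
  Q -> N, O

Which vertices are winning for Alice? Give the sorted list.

K, L, M, N, Q

A0 = {N}
A1: add {M, Q} — M (Alice) has M→N; Q (Alice) has Q→N.
A2: add {K} — K (Alice) has K→M.
A3: add {L} — L (Bob): all of {K, M, N} already in.
A4 = A3; e.g. O (Bob) can still go to P. Fixed point.
Alice's winning region = {K, L, M, N, Q}.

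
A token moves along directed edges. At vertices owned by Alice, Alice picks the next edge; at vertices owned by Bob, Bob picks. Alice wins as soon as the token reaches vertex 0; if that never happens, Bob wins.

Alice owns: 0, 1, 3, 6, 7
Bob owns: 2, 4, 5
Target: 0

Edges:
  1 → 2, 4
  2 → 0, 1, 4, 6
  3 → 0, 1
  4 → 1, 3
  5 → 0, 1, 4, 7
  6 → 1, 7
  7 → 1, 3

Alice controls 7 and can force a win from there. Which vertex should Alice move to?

3

A0 = {0}
A1: add {3} — 3 (Alice) has 3→0.
A2: add {7} — 7 (Alice) has 7→3.
A3: add {6} — 6 (Alice) has 6→7.
A4 = A3; e.g. 1 (Alice) has no edge into A3. Fixed point.
From 7, successor 3 is in the attractor (rank 1); the other successor 1 is not.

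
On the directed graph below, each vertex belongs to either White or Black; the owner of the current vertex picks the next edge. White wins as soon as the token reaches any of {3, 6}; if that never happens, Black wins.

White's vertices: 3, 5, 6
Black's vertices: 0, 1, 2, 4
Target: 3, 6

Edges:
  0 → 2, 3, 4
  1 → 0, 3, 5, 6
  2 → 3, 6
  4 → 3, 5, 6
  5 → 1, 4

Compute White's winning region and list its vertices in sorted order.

A0 = {3, 6}
A1: add {2} — 2 (Black): all of {3, 6} already in.
A2 = A1; e.g. 0 (Black) can still go to 4. Fixed point.
White's winning region = {2, 3, 6}.

2, 3, 6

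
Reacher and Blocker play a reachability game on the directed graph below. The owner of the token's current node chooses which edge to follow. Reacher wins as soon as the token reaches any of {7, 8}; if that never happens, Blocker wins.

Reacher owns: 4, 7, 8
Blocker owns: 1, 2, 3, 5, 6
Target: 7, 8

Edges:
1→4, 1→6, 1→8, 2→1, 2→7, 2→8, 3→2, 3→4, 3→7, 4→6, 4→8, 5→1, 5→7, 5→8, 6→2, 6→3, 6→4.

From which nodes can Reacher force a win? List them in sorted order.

4, 7, 8

A0 = {7, 8}
A1: add {4} — 4 (Reacher) has 4→8.
A2 = A1; e.g. 1 (Blocker) can still go to 6. Fixed point.
Reacher's winning region = {4, 7, 8}.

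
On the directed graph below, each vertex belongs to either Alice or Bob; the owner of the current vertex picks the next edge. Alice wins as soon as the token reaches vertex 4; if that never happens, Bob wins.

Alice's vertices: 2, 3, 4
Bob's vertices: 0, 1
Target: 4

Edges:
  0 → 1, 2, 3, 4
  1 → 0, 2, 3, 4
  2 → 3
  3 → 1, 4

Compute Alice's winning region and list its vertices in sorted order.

A0 = {4}
A1: add {3} — 3 (Alice) has 3→4.
A2: add {2} — 2 (Alice) has 2→3.
A3 = A2; e.g. 0 (Bob) can still go to 1. Fixed point.
Alice's winning region = {2, 3, 4}.

2, 3, 4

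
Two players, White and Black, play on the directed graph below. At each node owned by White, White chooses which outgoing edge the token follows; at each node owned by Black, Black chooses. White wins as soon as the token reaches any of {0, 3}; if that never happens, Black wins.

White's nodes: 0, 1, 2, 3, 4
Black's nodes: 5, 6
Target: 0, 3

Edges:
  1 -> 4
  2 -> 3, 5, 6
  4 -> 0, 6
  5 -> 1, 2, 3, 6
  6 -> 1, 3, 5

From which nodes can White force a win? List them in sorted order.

0, 1, 2, 3, 4

A0 = {0, 3}
A1: add {2, 4} — 2 (White) has 2→3; 4 (White) has 4→0.
A2: add {1} — 1 (White) has 1→4.
A3 = A2; e.g. 5 (Black) can still go to 6. Fixed point.
White's winning region = {0, 1, 2, 3, 4}.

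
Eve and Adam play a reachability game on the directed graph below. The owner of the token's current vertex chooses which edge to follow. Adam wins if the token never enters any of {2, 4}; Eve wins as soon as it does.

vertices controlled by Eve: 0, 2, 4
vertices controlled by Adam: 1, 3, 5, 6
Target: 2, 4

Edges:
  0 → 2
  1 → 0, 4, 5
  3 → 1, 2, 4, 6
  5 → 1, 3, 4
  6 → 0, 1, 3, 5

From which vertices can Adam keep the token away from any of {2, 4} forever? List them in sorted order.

A0 = {2, 4}
A1: add {0} — 0 (Eve) has 0→2.
A2 = A1; e.g. 1 (Adam) can still go to 5. Fixed point.
Eve's attractor = {0, 2, 4}; Adam avoids the target exactly from the complement.

1, 3, 5, 6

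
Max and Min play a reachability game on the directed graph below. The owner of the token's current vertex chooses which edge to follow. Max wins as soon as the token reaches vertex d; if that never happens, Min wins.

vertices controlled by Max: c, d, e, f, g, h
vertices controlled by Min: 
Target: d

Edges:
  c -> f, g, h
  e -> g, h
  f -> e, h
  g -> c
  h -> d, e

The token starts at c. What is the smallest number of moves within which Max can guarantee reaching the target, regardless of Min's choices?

2

A0 = {d}
A1: add {h} — h (Max) has h→d.
A2: add {c, e, f} — c (Max) has c→h; e (Max) has e→h; f (Max) has f→h.
c enters the attractor at level 2, so Max can force the target in 2 moves from there.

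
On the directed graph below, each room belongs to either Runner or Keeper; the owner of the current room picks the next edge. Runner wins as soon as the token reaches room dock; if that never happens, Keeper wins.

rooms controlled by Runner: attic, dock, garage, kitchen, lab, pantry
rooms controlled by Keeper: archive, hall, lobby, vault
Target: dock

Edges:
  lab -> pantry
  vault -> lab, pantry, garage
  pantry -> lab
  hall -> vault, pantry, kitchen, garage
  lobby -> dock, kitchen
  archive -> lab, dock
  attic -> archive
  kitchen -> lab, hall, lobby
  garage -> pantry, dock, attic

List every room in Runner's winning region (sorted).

dock, garage

A0 = {dock}
A1: add {garage} — garage (Runner) has garage→dock.
A2 = A1; e.g. lab (Runner) has no edge into A1. Fixed point.
Runner's winning region = {dock, garage}.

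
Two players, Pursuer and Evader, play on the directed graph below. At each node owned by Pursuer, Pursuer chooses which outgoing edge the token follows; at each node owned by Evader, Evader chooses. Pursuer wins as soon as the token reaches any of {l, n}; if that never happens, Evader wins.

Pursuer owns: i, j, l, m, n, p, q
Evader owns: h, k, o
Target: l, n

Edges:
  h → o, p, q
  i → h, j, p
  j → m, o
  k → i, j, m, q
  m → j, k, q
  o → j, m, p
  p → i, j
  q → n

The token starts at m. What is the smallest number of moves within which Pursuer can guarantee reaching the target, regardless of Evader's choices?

2

A0 = {l, n}
A1: add {q} — q (Pursuer) has q→n.
A2: add {m} — m (Pursuer) has m→q.
m enters the attractor at level 2, so Pursuer can force the target in 2 moves from there.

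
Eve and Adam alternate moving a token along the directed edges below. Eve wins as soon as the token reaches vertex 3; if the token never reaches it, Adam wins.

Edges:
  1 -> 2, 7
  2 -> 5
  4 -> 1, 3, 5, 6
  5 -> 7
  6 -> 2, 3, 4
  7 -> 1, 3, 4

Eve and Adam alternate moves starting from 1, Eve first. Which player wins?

Adam

Track states (vertex, player-to-move).
A0 = {(3,Eve), (3,Adam)}
A1: add {(4,Eve), (6,Eve), (7,Eve)}.
A2: add {(5,Adam)}.
A3: add {(2,Eve)}.
A4: add {(1,Adam), (6,Adam)}.
A5 = A4; e.g. (1,Eve) stays out. (1,Eve) never enters ⇒ Adam avoids the target.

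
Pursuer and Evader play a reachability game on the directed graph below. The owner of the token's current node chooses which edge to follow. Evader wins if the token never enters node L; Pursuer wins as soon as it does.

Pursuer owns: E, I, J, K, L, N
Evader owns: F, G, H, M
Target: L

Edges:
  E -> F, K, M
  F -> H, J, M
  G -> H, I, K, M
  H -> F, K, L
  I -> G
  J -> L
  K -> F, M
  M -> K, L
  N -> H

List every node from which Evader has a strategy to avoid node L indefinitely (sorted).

A0 = {L}
A1: add {J} — J (Pursuer) has J→L.
A2 = A1; e.g. E (Pursuer) has no edge into A1. Fixed point.
Pursuer's attractor = {J, L}; Evader avoids the target exactly from the complement.

E, F, G, H, I, K, M, N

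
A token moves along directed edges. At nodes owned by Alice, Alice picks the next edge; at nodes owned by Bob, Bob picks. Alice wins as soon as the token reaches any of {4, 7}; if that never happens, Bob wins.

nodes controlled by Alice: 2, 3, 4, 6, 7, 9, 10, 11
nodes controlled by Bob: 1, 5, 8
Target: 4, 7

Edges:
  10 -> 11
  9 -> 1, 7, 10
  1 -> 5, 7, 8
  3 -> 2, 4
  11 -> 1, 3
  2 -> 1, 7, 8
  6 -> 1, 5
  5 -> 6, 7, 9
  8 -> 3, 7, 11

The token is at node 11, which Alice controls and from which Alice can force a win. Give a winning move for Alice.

A0 = {4, 7}
A1: add {2, 3, 9} — 2 (Alice) has 2→7; 3 (Alice) has 3→4; 9 (Alice) has 9→7.
A2: add {11} — 11 (Alice) has 11→3.
A3: add {8, 10} — 8 (Bob): all of {3, 7, 11} already in; 10 (Alice) has 10→11.
A4 = A3; e.g. 1 (Bob) can still go to 5. Fixed point.
From 11, successor 3 is in the attractor (rank 1); the other successor 1 is not.

3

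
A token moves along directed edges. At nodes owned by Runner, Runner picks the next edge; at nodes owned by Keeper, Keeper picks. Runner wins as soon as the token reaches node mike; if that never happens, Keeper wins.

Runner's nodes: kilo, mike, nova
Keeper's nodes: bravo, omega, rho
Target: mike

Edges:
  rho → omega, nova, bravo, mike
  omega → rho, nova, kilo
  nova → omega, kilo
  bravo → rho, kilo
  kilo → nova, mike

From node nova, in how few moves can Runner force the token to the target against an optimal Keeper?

A0 = {mike}
A1: add {kilo} — kilo (Runner) has kilo→mike.
A2: add {nova} — nova (Runner) has nova→kilo.
A3 = A2; e.g. rho (Keeper) can still go to omega. Fixed point.
nova enters the attractor at level 2, so Runner can force the target in 2 moves from there.

2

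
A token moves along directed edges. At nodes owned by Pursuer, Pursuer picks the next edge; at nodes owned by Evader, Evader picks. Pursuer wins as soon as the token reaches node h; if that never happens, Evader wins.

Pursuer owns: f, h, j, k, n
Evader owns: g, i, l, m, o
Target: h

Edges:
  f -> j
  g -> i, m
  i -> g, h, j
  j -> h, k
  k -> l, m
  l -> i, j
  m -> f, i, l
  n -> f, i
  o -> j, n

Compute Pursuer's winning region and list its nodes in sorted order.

A0 = {h}
A1: add {j} — j (Pursuer) has j→h.
A2: add {f} — f (Pursuer) has f→j.
A3: add {n} — n (Pursuer) has n→f.
A4: add {o} — o (Evader): all of {j, n} already in.
A5 = A4; e.g. g (Evader) can still go to i. Fixed point.
Pursuer's winning region = {f, h, j, n, o}.

f, h, j, n, o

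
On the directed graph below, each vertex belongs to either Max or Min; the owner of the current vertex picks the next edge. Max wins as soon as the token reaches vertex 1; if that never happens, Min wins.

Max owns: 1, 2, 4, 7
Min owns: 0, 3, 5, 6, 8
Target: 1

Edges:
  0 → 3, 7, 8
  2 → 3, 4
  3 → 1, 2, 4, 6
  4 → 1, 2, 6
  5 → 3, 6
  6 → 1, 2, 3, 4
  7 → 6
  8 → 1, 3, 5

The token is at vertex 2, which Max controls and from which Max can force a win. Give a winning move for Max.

A0 = {1}
A1: add {4} — 4 (Max) has 4→1.
A2: add {2} — 2 (Max) has 2→4.
A3 = A2; e.g. 0 (Min) can still go to 3. Fixed point.
From 2, successor 4 is in the attractor (rank 1); the other successor 3 is not.

4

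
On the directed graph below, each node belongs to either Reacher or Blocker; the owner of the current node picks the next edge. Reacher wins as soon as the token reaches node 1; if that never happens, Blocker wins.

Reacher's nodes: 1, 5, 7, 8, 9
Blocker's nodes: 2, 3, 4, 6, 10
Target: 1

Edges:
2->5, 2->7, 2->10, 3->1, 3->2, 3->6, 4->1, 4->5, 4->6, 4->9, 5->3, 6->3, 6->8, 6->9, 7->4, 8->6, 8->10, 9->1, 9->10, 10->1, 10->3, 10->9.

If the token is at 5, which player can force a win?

A0 = {1}
A1: add {9} — 9 (Reacher) has 9→1.
A2 = A1; e.g. 2 (Blocker) can still go to 5. Fixed point.
5 never enters the attractor, so Blocker can avoid the target forever.

Blocker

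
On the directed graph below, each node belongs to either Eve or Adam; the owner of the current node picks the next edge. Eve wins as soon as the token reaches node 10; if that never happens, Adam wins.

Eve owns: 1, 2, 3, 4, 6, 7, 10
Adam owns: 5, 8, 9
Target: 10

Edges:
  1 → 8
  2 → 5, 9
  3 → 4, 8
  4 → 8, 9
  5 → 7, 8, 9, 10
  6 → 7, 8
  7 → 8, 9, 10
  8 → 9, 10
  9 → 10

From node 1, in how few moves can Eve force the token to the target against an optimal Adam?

3

A0 = {10}
A1: add {7, 9} — 7 (Eve) has 7→10; 9 (Adam): all of {10} already in.
A2: add {2, 4, 6, 8} — 2 (Eve) has 2→9; 4 (Eve) has 4→9; 6 (Eve) has 6→7; 8 (Adam): all of {9, 10} already in.
A3: add {1, 3, 5} — 1 (Eve) has 1→8; 3 (Eve) has 3→4; 5 (Adam): all of {7, 8, 9, 10} already in.
A3 = all vertices. Fixed point.
1 enters the attractor at level 3, so Eve can force the target in 3 moves from there.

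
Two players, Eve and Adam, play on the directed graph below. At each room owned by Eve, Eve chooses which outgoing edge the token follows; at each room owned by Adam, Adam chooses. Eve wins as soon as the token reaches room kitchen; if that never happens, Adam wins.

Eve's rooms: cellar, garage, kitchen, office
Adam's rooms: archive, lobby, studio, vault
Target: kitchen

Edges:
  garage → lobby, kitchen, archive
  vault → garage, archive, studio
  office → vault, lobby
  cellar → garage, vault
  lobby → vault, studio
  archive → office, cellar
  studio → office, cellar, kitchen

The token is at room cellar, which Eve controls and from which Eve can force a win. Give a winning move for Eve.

garage

A0 = {kitchen}
A1: add {garage} — garage (Eve) has garage→kitchen.
A2: add {cellar} — cellar (Eve) has cellar→garage.
A3 = A2; e.g. vault (Adam) can still go to archive. Fixed point.
From cellar, successor garage is in the attractor (rank 1); the other successor vault is not.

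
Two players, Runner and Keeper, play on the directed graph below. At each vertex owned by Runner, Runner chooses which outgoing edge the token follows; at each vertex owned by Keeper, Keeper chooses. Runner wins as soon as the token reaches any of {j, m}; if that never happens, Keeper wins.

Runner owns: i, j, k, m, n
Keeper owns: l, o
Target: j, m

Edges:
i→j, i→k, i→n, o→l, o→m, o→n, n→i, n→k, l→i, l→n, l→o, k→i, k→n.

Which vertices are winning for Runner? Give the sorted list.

A0 = {j, m}
A1: add {i} — i (Runner) has i→j.
A2: add {k, n} — k (Runner) has k→i; n (Runner) has n→i.
A3 = A2; e.g. l (Keeper) can still go to o. Fixed point.
Runner's winning region = {i, j, k, m, n}.

i, j, k, m, n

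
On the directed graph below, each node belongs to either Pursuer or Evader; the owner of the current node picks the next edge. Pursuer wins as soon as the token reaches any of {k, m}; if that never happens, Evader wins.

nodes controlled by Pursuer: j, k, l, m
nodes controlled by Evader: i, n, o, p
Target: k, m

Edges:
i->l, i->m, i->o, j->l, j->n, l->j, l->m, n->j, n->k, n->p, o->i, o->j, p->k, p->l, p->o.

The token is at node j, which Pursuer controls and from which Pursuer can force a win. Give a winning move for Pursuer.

l

A0 = {k, m}
A1: add {l} — l (Pursuer) has l→m.
A2: add {j} — j (Pursuer) has j→l.
A3 = A2; e.g. i (Evader) can still go to o. Fixed point.
From j, successor l is in the attractor (rank 1); the other successor n is not.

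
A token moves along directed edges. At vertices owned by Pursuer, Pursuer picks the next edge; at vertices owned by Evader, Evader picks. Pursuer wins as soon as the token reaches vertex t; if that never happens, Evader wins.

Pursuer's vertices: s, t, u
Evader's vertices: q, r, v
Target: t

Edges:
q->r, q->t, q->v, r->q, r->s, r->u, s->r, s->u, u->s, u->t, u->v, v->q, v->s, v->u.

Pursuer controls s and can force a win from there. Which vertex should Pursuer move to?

A0 = {t}
A1: add {u} — u (Pursuer) has u→t.
A2: add {s} — s (Pursuer) has s→u.
A3 = A2; e.g. q (Evader) can still go to r. Fixed point.
From s, successor u is in the attractor (rank 1); the other successor r is not.

u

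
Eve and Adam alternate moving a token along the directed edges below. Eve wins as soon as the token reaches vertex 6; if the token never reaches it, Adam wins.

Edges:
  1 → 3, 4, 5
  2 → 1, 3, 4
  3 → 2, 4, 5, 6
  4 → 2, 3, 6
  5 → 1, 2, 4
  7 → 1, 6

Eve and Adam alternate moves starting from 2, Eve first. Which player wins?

Adam

Track states (vertex, player-to-move).
A0 = {(6,Eve), (6,Adam)}
A1: add {(3,Eve), (4,Eve), (7,Eve)}.
A2 = A1; e.g. (1,Eve) stays out. (2,Eve) never enters ⇒ Adam avoids the target.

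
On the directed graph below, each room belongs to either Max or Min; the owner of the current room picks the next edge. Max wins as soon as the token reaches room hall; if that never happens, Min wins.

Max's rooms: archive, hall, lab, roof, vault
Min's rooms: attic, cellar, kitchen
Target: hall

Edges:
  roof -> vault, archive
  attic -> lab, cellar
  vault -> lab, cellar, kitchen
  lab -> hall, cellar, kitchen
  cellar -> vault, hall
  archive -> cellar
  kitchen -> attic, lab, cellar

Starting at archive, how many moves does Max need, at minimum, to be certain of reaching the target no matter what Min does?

A0 = {hall}
A1: add {lab} — lab (Max) has lab→hall.
A2: add {vault} — vault (Max) has vault→lab.
A3: add {cellar, roof} — roof (Max) has roof→vault; cellar (Min): all of {vault, hall} already in.
A4: add {archive, attic} — attic (Min): all of {lab, cellar} already in; archive (Max) has archive→cellar.
archive enters the attractor at level 4, so Max can force the target in 4 moves from there.

4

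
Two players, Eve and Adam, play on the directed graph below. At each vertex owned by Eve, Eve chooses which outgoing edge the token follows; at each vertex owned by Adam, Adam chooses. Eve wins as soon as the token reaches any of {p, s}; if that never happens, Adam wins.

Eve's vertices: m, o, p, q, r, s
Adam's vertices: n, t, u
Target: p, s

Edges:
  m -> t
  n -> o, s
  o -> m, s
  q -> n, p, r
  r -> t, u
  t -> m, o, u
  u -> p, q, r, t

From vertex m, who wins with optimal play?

Adam

A0 = {p, s}
A1: add {o, q} — o (Eve) has o→s; q (Eve) has q→p.
A2: add {n} — n (Adam): all of {o, s} already in.
A3 = A2; e.g. m (Eve) has no edge into A2. Fixed point.
m never enters the attractor, so Adam can avoid the target forever.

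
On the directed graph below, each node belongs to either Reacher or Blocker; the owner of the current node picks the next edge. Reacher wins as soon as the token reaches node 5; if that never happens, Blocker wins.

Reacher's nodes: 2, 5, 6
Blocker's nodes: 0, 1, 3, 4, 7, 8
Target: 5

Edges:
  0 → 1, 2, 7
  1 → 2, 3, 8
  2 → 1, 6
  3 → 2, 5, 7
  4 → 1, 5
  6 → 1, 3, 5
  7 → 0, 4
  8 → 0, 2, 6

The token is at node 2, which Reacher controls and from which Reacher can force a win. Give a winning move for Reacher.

6

A0 = {5}
A1: add {6} — 6 (Reacher) has 6→5.
A2: add {2} — 2 (Reacher) has 2→6.
A3 = A2; e.g. 0 (Blocker) can still go to 1. Fixed point.
From 2, successor 6 is in the attractor (rank 1); the other successor 1 is not.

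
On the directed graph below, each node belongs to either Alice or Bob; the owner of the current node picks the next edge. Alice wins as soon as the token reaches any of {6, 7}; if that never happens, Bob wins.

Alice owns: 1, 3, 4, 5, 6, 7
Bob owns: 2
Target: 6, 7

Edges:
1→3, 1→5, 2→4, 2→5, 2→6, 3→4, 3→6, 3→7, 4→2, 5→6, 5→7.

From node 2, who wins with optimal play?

A0 = {6, 7}
A1: add {3, 5} — 3 (Alice) has 3→6; 5 (Alice) has 5→6.
A2: add {1} — 1 (Alice) has 1→3.
A3 = A2; e.g. 2 (Bob) can still go to 4. Fixed point.
2 never enters the attractor, so Bob can avoid the target forever.

Bob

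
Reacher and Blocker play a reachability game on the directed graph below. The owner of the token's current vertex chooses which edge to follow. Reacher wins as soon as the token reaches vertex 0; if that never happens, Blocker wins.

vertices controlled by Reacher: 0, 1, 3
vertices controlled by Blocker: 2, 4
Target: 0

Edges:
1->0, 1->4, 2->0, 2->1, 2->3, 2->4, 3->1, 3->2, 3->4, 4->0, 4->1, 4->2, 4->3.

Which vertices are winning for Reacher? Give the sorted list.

A0 = {0}
A1: add {1} — 1 (Reacher) has 1→0.
A2: add {3} — 3 (Reacher) has 3→1.
A3 = A2; e.g. 2 (Blocker) can still go to 4. Fixed point.
Reacher's winning region = {0, 1, 3}.

0, 1, 3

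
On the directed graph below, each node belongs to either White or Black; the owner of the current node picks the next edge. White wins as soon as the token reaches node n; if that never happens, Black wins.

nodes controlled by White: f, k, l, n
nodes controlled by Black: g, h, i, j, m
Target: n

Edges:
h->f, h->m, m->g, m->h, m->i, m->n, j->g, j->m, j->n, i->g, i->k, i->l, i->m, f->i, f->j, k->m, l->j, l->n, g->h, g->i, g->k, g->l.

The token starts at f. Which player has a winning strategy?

A0 = {n}
A1: add {l} — l (White) has l→n.
A2 = A1; e.g. f (White) has no edge into A1. Fixed point.
f never enters the attractor, so Black can avoid the target forever.

Black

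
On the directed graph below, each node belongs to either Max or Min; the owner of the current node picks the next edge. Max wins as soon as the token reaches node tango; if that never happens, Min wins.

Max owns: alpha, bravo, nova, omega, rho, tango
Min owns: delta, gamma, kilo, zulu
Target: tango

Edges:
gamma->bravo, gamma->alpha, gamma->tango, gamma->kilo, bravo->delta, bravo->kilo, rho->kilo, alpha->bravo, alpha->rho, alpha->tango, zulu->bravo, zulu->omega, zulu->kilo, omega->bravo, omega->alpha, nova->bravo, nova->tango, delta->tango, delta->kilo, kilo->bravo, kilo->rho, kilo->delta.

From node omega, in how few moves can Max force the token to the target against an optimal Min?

2

A0 = {tango}
A1: add {alpha, nova} — alpha (Max) has alpha→tango; nova (Max) has nova→tango.
A2: add {omega} — omega (Max) has omega→alpha.
A3 = A2; e.g. gamma (Min) can still go to bravo. Fixed point.
omega enters the attractor at level 2, so Max can force the target in 2 moves from there.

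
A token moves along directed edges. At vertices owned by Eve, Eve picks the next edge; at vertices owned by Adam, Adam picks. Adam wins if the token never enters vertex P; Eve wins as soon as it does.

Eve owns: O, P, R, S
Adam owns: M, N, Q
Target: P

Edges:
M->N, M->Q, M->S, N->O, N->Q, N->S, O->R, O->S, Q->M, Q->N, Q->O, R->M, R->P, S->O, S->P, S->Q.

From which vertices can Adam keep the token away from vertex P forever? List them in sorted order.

M, N, Q

A0 = {P}
A1: add {R, S} — R (Eve) has R→P; S (Eve) has S→P.
A2: add {O} — O (Eve) has O→R.
A3 = A2; e.g. M (Adam) can still go to N. Fixed point.
Eve's attractor = {O, P, R, S}; Adam avoids the target exactly from the complement.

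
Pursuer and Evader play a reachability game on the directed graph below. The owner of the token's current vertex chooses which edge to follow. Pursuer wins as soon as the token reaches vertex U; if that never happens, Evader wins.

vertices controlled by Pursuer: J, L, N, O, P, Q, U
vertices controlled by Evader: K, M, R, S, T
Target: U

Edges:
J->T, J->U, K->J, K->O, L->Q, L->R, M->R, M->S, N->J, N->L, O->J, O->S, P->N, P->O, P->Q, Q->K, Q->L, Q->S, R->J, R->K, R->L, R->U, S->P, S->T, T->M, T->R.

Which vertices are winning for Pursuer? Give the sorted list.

A0 = {U}
A1: add {J} — J (Pursuer) has J→U.
A2: add {N, O} — N (Pursuer) has N→J; O (Pursuer) has O→J.
A3: add {K, P} — K (Evader): all of {J, O} already in; P (Pursuer) has P→N.
A4: add {Q} — Q (Pursuer) has Q→K.
A5: add {L} — L (Pursuer) has L→Q.
A6: add {R} — R (Evader): all of {J, K, L, U} already in.
A7 = A6; e.g. M (Evader) can still go to S. Fixed point.
Pursuer's winning region = {J, K, L, N, O, P, Q, R, U}.

J, K, L, N, O, P, Q, R, U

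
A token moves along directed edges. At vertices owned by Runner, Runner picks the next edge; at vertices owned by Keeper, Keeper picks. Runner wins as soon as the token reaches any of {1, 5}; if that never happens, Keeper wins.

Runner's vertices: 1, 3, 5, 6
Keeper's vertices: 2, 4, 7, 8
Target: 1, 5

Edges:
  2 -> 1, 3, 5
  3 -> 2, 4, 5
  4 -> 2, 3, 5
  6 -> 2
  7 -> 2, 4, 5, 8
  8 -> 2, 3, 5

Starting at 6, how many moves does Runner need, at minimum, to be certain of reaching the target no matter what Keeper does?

A0 = {1, 5}
A1: add {3} — 3 (Runner) has 3→5.
A2: add {2} — 2 (Keeper): all of {1, 3, 5} already in.
A3: add {4, 6, 8} — 4 (Keeper): all of {2, 3, 5} already in; 6 (Runner) has 6→2; 8 (Keeper): all of {2, 3, 5} already in.
6 enters the attractor at level 3, so Runner can force the target in 3 moves from there.

3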